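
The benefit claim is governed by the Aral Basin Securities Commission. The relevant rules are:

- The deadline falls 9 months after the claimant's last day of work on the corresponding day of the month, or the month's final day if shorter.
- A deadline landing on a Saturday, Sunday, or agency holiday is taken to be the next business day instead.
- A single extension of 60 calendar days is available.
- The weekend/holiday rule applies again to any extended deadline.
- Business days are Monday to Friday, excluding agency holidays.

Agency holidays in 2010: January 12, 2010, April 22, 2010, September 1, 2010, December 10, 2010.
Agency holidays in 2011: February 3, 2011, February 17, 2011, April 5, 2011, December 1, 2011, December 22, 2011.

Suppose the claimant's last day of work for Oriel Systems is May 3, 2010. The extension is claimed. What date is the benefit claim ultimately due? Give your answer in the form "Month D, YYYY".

Moving 9 months forward from May 3, 2010 on the corresponding day gives February 3, 2011.
February 3, 2011 is a listed holiday; the next business day is February 4, 2011 (Friday).
Applying the 60-calendar-day extension: February 4, 2011 + 60 days = April 5, 2011.
April 5, 2011 is a listed holiday, so it moves to the next business day, April 6, 2011 (Wednesday).
Final deadline: April 6, 2011.

April 6, 2011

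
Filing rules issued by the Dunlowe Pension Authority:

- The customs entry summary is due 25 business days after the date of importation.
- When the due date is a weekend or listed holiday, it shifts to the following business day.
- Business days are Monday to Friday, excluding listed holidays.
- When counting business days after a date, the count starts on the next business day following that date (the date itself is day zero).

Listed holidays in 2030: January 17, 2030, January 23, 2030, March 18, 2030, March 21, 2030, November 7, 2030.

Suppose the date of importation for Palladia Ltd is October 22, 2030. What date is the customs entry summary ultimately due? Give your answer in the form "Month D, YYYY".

November 27, 2030

Starting the day after October 22, 2030 and counting 25 business days lands on November 27, 2030.
November 27, 2030 falls on a Wednesday, which is a business day, so no adjustment is needed.
The final due date is November 27, 2030.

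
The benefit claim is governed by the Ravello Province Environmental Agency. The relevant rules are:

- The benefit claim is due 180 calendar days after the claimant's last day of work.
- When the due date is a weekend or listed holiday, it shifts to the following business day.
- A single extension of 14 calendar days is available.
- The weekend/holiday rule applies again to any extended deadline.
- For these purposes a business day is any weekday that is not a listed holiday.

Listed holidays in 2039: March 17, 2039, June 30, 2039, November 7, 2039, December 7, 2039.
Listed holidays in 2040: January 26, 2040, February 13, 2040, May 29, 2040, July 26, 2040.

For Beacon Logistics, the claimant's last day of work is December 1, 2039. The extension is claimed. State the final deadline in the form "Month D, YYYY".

Adding 180 calendar days to December 1, 2039 gives May 29, 2040.
May 29, 2040 falls on a listed holiday. Rolling to the next business day gives May 30, 2040, a Wednesday.
Add the 14 calendar-day extension to May 30, 2040: June 13, 2040.
June 13, 2040 falls on a Wednesday, which is a business day, so no adjustment is needed.
The final due date is June 13, 2040.

June 13, 2040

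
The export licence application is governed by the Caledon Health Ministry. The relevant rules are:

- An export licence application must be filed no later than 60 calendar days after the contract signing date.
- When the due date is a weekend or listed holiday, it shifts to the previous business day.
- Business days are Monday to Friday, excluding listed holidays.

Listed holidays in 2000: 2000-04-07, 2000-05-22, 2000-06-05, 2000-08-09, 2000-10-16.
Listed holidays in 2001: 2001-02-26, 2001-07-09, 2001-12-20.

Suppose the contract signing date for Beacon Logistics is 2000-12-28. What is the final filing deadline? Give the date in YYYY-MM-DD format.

2001-02-23

60 calendar days after 2000-12-28 is 2001-02-26.
2001-02-26 is a listed holiday; the preceding business day is 2001-02-23 (Friday).
Deadline: 2001-02-23.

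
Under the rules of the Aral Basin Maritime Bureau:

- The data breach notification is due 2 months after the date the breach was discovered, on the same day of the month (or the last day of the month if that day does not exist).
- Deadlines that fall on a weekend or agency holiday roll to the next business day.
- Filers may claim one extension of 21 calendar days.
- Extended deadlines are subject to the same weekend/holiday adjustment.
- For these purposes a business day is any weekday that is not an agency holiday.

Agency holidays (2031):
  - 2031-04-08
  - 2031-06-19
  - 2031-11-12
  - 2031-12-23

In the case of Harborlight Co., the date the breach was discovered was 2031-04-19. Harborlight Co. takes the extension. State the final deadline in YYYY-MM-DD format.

2 months from 2031-04-19 is 2031-06-19.
2031-06-19 is a listed holiday, so it moves to the next business day, 2031-06-20 (Friday).
Add the 21 calendar-day extension to 2031-06-20: 2031-07-11.
2031-07-11 (Friday) is already a business day.
The final due date is 2031-07-11.

2031-07-11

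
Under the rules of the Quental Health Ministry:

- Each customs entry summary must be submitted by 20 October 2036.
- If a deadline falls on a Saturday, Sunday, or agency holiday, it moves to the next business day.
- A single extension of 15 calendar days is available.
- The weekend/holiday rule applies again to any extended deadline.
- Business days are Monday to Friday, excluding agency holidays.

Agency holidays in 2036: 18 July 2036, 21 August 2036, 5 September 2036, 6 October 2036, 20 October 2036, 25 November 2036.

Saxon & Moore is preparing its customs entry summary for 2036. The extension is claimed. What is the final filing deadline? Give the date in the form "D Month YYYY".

5 November 2036

Start from the fixed due date, 20 October 2036.
Because 20 October 2036 is a listed holiday, the deadline becomes 21 October 2036 (Tuesday).
Applying the 15-calendar-day extension: 21 October 2036 + 15 days = 5 November 2036.
5 November 2036 is a Wednesday and not a listed holiday, so it stands.
Deadline: 5 November 2036.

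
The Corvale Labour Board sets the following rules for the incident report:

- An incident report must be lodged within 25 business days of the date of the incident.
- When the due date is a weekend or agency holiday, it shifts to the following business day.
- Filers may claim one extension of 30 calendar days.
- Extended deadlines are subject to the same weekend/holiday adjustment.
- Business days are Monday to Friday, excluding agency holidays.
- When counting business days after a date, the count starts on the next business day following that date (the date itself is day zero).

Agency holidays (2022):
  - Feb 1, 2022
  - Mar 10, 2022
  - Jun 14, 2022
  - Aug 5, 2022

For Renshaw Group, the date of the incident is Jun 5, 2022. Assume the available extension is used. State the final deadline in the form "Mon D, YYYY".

Aug 10, 2022

25 business days after Jun 5, 2022, excluding weekends and holidays, is Jul 11, 2022.
Jul 11, 2022 is a Monday and not a listed holiday, so it stands.
With the 30-day extension, Jul 11, 2022 becomes Aug 10, 2022.
Aug 10, 2022 falls on a Wednesday, which is a business day, so no adjustment is needed.
So the filing is due Aug 10, 2022.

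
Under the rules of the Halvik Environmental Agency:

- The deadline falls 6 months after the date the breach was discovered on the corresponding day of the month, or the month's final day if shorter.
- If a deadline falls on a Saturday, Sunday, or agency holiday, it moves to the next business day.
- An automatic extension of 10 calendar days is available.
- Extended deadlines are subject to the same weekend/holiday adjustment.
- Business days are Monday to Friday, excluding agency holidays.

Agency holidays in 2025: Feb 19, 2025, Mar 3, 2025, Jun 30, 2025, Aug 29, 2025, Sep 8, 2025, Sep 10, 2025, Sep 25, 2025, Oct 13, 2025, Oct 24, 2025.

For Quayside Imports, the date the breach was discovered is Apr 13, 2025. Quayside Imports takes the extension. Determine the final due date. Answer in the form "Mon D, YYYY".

Oct 27, 2025

Moving 6 months forward from Apr 13, 2025 on the corresponding day gives Oct 13, 2025.
Oct 13, 2025 is a listed holiday; the next business day is Oct 14, 2025 (Tuesday).
Add the 10 calendar-day extension to Oct 14, 2025: Oct 24, 2025.
Oct 24, 2025 is a listed holiday, so it moves to the next business day, Oct 27, 2025 (Monday).
So the filing is due Oct 27, 2025.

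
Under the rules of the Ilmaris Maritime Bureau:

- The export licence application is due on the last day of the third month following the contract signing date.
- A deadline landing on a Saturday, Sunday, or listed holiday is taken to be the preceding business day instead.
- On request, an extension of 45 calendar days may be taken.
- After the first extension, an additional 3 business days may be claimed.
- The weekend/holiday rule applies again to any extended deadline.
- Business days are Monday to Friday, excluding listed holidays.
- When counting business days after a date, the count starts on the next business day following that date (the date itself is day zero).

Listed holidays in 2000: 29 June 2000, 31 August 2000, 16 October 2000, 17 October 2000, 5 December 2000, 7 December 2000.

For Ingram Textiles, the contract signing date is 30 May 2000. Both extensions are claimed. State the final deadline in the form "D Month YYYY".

20 October 2000

3 months after 30 May 2000 is August 2000; that month ends on 31 August 2000.
31 August 2000 falls on a listed holiday. Rolling to the preceding business day gives 30 August 2000, a Wednesday.
Add the 45 calendar-day extension to 30 August 2000: 14 October 2000.
14 October 2000 is a Saturday, so it moves to the preceding business day, 13 October 2000 (Friday).
Applying the 3-business-day extension: 3 business days after 13 October 2000 is 20 October 2000.
20 October 2000 is a Friday and not a listed holiday, so it stands.
Final deadline: 20 October 2000.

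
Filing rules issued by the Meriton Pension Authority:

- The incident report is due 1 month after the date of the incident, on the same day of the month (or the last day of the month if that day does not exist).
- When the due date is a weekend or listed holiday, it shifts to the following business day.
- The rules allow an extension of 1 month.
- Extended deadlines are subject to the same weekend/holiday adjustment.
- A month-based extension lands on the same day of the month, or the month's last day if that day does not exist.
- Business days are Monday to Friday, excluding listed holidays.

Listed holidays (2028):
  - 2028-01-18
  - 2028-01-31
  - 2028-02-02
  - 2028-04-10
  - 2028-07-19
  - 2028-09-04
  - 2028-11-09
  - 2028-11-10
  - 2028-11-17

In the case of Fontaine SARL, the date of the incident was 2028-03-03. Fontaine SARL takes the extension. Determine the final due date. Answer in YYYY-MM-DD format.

1 month from 2028-03-03 is 2028-04-03.
Since 2028-04-03 is a Monday and not a holiday, the date is unchanged.
Add 1 month to 2028-04-03: 2028-05-03.
2028-05-03 (Wednesday) is already a business day.
Final deadline: 2028-05-03.

2028-05-03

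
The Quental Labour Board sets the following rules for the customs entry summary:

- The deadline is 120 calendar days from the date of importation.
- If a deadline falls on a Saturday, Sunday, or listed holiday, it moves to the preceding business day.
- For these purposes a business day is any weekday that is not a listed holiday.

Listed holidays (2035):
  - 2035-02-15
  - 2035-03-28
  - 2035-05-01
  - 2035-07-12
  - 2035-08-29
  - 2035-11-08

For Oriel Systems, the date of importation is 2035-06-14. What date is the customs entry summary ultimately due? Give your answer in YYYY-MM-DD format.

2035-10-12

120 calendar days after 2035-06-14 is 2035-10-12.
Since 2035-10-12 is a Friday and not a holiday, the date is unchanged.
Final deadline: 2035-10-12.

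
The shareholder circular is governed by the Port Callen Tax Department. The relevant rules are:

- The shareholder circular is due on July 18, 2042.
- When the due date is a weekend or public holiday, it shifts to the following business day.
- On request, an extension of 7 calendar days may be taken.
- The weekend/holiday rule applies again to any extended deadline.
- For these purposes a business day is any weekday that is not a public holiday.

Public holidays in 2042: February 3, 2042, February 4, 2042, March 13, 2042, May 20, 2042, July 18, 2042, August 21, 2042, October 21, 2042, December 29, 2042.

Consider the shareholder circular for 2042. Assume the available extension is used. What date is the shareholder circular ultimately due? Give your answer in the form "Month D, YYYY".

July 28, 2042

Start from the fixed due date, July 18, 2042.
July 18, 2042 falls on a listed holiday. Rolling to the next business day gives July 21, 2042, a Monday.
Applying the 7-calendar-day extension: July 21, 2042 + 7 days = July 28, 2042.
Since July 28, 2042 is a Monday and not a holiday, the date is unchanged.
Final deadline: July 28, 2042.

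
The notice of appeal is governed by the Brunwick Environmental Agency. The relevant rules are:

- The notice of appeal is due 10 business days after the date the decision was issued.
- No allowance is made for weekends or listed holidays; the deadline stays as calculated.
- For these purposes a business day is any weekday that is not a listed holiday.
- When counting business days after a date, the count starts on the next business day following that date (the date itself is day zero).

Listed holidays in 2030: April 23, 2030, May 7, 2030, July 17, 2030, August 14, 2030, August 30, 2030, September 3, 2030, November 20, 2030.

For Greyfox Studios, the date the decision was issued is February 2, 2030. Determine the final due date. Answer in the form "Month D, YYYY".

February 15, 2030

10 business days after February 2, 2030, excluding weekends and holidays, is February 15, 2030.
February 15, 2030 is a Friday; no weekend or holiday adjustment applies.
The final due date is February 15, 2030.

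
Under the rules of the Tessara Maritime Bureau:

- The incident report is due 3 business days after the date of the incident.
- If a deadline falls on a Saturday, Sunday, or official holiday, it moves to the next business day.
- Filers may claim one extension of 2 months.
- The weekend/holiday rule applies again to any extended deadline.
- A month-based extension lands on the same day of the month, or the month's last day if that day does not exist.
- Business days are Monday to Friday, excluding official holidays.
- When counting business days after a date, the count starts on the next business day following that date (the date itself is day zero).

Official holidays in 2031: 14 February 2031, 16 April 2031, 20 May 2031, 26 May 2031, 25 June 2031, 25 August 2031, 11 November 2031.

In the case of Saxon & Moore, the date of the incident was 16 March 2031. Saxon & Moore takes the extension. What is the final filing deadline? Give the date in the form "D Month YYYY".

Starting the day after 16 March 2031 and counting 3 business days lands on 19 March 2031.
19 March 2031 is a Wednesday and not a listed holiday, so it stands.
The 2 months extension carries 19 March 2031 to 19 May 2031.
19 May 2031 (Monday) is already a business day.
Deadline: 19 May 2031.

19 May 2031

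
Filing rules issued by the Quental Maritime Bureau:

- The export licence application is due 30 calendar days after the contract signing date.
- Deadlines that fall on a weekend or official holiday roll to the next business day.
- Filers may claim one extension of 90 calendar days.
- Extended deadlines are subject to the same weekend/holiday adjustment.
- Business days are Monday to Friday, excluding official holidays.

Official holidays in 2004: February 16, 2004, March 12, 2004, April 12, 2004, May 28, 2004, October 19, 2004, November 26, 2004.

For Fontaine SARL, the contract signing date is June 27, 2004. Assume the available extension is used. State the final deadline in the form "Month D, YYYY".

From June 27, 2004, 30 calendar days later is July 27, 2004.
July 27, 2004 falls on a Tuesday, which is a business day, so no adjustment is needed.
With the 90-day extension, July 27, 2004 becomes October 25, 2004.
October 25, 2004 (Monday) is already a business day.
Deadline: October 25, 2004.

October 25, 2004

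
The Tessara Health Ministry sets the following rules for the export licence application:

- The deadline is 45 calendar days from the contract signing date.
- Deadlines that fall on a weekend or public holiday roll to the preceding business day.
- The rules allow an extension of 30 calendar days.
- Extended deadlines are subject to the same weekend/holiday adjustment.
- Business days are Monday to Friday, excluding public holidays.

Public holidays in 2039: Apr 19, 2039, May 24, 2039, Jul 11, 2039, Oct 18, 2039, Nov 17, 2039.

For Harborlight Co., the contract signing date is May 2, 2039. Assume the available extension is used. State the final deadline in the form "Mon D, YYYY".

Trigger date May 2, 2039 + 45 calendar days = Jun 16, 2039.
Jun 16, 2039 falls on a Thursday, which is a business day, so no adjustment is needed.
The 30-calendar-day extension moves the deadline from Jun 16, 2039 to Jul 16, 2039.
Jul 16, 2039 is a Saturday; the preceding business day is Jul 15, 2039 (Friday).
So the filing is due Jul 15, 2039.

Jul 15, 2039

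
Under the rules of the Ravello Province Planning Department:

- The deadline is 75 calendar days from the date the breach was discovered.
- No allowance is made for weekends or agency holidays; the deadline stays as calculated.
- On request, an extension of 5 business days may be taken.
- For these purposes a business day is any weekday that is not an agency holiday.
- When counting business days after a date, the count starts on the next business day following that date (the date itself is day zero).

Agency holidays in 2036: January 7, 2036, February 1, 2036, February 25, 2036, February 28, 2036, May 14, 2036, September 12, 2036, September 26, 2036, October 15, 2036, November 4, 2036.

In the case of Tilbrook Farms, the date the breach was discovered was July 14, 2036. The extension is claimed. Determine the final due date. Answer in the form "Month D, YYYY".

Trigger date July 14, 2036 + 75 calendar days = September 27, 2036.
No adjustment is made for weekends or holidays, so September 27, 2036 stands.
The 5-business-day extension runs from September 27, 2036 to October 3, 2036.
October 3, 2036 falls on a Friday. The rules make no weekend/holiday allowance, so it remains October 3, 2036.
So the filing is due October 3, 2036.

October 3, 2036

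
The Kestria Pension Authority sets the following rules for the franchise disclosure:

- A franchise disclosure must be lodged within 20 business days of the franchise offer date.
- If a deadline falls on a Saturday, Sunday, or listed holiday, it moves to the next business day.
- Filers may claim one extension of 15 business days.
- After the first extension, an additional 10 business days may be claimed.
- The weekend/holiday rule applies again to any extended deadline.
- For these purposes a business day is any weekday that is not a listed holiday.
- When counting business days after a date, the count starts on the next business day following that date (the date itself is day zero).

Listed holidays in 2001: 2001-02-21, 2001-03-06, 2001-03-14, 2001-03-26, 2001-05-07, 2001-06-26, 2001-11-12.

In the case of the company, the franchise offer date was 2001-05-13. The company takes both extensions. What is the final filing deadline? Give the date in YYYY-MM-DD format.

Starting the day after 2001-05-13 and counting 20 business days lands on 2001-06-08.
2001-06-08 (Friday) is already a business day.
Counting 15 further business days from 2001-06-08 reaches 2001-07-02.
2001-07-02 falls on a Monday, which is a business day, so no adjustment is needed.
Counting 10 further business days from 2001-07-02 reaches 2001-07-16.
Since 2001-07-16 is a Monday and not a holiday, the date is unchanged.
So the filing is due 2001-07-16.

2001-07-16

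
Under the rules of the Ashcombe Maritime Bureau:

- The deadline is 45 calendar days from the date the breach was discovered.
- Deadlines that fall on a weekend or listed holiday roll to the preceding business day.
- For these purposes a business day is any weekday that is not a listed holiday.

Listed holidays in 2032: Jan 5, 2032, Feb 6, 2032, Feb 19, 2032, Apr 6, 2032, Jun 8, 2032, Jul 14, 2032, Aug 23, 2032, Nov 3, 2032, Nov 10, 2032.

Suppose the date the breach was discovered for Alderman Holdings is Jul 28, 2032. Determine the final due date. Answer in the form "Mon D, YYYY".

Sep 10, 2032

Trigger date Jul 28, 2032 + 45 calendar days = Sep 11, 2032.
Sep 11, 2032 is a Saturday; the preceding business day is Sep 10, 2032 (Friday).
Final deadline: Sep 10, 2032.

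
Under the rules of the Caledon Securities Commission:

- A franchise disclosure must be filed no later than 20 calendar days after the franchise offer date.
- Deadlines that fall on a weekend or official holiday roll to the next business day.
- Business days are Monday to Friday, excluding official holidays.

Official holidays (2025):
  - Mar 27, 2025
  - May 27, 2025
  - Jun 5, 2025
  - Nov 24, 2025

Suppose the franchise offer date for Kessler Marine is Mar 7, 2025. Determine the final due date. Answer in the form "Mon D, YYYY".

20 calendar days after Mar 7, 2025 is Mar 27, 2025.
Mar 27, 2025 falls on a listed holiday. Rolling to the next business day gives Mar 28, 2025, a Friday.
Final deadline: Mar 28, 2025.

Mar 28, 2025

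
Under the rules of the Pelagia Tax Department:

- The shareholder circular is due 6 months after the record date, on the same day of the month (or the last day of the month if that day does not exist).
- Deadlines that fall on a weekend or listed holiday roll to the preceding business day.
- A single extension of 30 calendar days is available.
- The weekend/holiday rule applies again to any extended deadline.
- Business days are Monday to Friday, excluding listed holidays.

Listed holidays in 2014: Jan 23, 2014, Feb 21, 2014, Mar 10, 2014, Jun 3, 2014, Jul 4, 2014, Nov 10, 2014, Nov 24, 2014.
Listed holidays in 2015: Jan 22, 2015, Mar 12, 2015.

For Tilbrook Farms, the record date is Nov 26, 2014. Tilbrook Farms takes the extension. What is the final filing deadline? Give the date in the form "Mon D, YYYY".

Jun 25, 2015

Moving 6 months forward from Nov 26, 2014 on the corresponding day gives May 26, 2015.
May 26, 2015 is a Tuesday and not a listed holiday, so it stands.
With the 30-day extension, May 26, 2015 becomes Jun 25, 2015.
Jun 25, 2015 (Thursday) is already a business day.
Final deadline: Jun 25, 2015.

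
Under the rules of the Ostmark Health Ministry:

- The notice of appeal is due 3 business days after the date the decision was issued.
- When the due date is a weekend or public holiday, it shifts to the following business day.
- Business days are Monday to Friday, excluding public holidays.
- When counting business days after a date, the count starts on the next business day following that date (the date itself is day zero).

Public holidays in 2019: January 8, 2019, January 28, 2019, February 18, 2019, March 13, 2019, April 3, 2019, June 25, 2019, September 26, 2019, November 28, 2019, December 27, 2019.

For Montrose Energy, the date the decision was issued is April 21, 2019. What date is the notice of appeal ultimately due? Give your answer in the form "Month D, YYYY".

3 business days after April 21, 2019, excluding weekends and holidays, is April 24, 2019.
Since April 24, 2019 is a Wednesday and not a holiday, the date is unchanged.
So the filing is due April 24, 2019.

April 24, 2019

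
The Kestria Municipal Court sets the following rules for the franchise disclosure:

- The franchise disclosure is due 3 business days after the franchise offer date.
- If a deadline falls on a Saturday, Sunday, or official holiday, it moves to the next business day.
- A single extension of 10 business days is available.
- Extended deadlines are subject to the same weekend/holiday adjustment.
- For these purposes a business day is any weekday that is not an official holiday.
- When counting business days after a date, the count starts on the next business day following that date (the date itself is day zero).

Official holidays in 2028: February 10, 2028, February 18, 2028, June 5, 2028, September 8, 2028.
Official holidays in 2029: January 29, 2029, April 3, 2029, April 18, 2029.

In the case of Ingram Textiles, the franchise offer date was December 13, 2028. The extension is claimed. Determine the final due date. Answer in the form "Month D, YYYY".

January 1, 2029

3 business days after December 13, 2028, excluding weekends and holidays, is December 18, 2028.
Since December 18, 2028 is a Monday and not a holiday, the date is unchanged.
The 10-business-day extension runs from December 18, 2028 to January 1, 2029.
January 1, 2029 (Monday) is already a business day.
The final due date is January 1, 2029.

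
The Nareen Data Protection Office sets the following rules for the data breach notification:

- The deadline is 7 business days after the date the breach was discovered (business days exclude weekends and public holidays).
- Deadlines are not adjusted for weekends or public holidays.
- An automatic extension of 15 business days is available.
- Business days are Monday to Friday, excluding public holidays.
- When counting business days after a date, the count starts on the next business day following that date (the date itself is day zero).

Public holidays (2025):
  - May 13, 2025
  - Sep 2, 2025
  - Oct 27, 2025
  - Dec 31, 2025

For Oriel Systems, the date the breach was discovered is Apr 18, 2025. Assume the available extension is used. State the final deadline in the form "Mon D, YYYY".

May 21, 2025

Counting 7 business days after Apr 18, 2025 (skipping weekends and listed holidays) reaches Apr 29, 2025.
Apr 29, 2025 falls on a Tuesday. The rules make no weekend/holiday allowance, so it remains Apr 29, 2025.
Applying the 15-business-day extension: 15 business days after Apr 29, 2025 is May 21, 2025.
May 21, 2025 is a Wednesday; no weekend or holiday adjustment applies.
Final deadline: May 21, 2025.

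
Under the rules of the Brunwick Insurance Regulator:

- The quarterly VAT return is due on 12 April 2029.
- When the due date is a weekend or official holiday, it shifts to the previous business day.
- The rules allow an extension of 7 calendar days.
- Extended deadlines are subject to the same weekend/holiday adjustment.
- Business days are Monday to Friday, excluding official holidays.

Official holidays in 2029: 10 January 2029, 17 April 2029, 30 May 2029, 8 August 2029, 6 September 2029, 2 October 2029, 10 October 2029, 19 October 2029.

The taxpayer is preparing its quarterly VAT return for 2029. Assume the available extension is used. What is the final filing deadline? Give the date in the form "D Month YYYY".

The stated deadline is 12 April 2029.
Since 12 April 2029 is a Thursday and not a holiday, the date is unchanged.
The 7-calendar-day extension moves the deadline from 12 April 2029 to 19 April 2029.
19 April 2029 (Thursday) is already a business day.
Deadline: 19 April 2029.

19 April 2029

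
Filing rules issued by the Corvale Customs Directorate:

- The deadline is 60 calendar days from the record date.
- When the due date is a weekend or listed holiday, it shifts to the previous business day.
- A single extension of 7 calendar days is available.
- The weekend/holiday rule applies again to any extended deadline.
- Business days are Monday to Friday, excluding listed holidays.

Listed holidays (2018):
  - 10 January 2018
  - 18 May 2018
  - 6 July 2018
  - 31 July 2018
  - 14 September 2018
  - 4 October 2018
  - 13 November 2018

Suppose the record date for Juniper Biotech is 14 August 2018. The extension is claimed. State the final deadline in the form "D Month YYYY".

19 October 2018

From 14 August 2018, 60 calendar days later is 13 October 2018.
Because 13 October 2018 is a Saturday, the deadline becomes 12 October 2018 (Friday).
Applying the 7-calendar-day extension: 12 October 2018 + 7 days = 19 October 2018.
19 October 2018 (Friday) is already a business day.
So the filing is due 19 October 2018.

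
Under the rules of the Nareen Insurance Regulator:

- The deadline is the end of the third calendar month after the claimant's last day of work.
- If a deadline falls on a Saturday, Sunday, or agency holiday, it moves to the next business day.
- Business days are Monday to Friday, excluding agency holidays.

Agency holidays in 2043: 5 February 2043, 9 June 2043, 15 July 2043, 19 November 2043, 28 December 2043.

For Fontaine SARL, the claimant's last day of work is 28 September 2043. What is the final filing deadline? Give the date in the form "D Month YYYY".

31 December 2043

The third month after 28 September 2043 is December 2043, whose last day is 31 December 2043.
Since 31 December 2043 is a Thursday and not a holiday, the date is unchanged.
So the filing is due 31 December 2043.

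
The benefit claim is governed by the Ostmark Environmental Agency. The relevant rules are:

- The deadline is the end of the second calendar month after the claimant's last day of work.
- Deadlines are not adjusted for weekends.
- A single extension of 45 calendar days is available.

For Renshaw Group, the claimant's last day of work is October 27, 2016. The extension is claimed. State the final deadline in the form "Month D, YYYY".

The second month after October 27, 2016 is December 2016, whose last day is December 31, 2016.
No adjustment is made for weekends or holidays, so December 31, 2016 stands.
With the 45-day extension, December 31, 2016 becomes February 14, 2017.
No adjustment is made for weekends or holidays, so February 14, 2017 stands.
Final deadline: February 14, 2017.

February 14, 2017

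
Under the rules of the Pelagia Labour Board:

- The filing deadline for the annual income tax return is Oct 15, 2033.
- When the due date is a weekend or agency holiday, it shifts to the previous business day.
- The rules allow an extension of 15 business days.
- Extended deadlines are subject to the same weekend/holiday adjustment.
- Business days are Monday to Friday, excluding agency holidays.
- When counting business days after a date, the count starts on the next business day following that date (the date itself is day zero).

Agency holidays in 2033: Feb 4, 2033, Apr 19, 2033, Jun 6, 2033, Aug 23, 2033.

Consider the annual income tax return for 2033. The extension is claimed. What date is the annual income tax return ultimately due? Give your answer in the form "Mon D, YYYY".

Start from the fixed due date, Oct 15, 2033.
Oct 15, 2033 is a Saturday, so it moves to the preceding business day, Oct 14, 2033 (Friday).
Applying the 15-business-day extension: 15 business days after Oct 14, 2033 is Nov 4, 2033.
Nov 4, 2033 (Friday) is already a business day.
Deadline: Nov 4, 2033.

Nov 4, 2033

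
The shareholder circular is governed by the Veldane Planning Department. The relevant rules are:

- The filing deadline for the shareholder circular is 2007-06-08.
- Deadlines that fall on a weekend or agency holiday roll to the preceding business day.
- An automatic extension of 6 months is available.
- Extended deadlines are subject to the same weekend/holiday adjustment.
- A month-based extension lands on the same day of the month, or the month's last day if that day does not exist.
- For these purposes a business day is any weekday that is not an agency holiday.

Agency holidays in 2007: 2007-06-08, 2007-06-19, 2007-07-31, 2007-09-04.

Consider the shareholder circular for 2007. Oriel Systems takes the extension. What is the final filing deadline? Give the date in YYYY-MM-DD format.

Start from the fixed due date, 2007-06-08.
2007-06-08 is a listed holiday; the preceding business day is 2007-06-07 (Thursday).
Applying the 6 months extension: 6 months after 2007-06-07 is 2007-12-07.
2007-12-07 is a Friday and not a listed holiday, so it stands.
The final due date is 2007-12-07.

2007-12-07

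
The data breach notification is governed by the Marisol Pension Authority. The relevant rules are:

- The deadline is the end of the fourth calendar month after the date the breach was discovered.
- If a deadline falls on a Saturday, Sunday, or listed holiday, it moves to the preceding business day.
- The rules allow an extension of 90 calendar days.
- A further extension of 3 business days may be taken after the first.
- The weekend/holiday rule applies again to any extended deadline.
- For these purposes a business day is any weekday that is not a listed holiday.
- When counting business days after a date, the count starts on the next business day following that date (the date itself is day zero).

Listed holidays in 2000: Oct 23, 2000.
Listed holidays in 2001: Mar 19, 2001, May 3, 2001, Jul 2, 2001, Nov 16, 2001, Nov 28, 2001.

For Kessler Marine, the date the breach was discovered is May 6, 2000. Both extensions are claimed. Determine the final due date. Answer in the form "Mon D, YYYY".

4 months after May 6, 2000 falls in September 2000; the last day of that month is Sep 30, 2000.
Sep 30, 2000 is a Saturday; the preceding business day is Sep 29, 2000 (Friday).
Add the 90 calendar-day extension to Sep 29, 2000: Dec 28, 2000.
Dec 28, 2000 is a Thursday and not a listed holiday, so it stands.
Counting 3 further business days from Dec 28, 2000 reaches Jan 2, 2001.
Jan 2, 2001 falls on a Tuesday, which is a business day, so no adjustment is needed.
Final deadline: Jan 2, 2001.

Jan 2, 2001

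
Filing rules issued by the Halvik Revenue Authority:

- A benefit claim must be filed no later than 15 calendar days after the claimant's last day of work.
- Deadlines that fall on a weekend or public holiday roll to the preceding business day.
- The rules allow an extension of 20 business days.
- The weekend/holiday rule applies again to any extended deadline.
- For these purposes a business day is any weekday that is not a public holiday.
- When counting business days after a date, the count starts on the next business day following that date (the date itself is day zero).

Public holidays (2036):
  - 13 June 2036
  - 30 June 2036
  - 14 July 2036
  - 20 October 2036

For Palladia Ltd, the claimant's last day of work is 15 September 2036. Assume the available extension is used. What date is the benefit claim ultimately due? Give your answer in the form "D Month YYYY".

15 calendar days after 15 September 2036 is 30 September 2036.
30 September 2036 is a Tuesday and not a listed holiday, so it stands.
Counting 20 further business days from 30 September 2036 reaches 29 October 2036.
29 October 2036 is a Wednesday and not a listed holiday, so it stands.
The final due date is 29 October 2036.

29 October 2036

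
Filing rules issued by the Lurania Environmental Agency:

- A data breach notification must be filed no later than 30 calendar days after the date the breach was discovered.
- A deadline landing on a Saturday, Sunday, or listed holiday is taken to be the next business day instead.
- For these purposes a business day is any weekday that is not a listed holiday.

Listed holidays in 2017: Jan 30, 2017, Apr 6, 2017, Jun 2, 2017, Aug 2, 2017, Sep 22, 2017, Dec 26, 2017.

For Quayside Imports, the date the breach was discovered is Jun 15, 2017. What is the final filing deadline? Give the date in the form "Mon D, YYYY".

Jul 17, 2017

Trigger date Jun 15, 2017 + 30 calendar days = Jul 15, 2017.
Because Jul 15, 2017 is a Saturday, the deadline becomes Jul 17, 2017 (Monday).
So the filing is due Jul 17, 2017.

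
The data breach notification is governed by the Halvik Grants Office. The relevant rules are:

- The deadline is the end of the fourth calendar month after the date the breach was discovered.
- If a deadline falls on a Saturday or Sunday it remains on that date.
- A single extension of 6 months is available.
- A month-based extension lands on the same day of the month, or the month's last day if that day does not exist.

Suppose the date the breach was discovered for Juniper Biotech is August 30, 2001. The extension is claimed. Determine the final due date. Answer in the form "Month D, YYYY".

4 months after August 30, 2001 falls in December 2001; the last day of that month is December 31, 2001.
No adjustment is made for weekends or holidays, so December 31, 2001 stands.
Add 6 months to December 31, 2001: June 30, 2002 (day 31 does not exist in June, so the month's last day is used).
June 30, 2002 falls on a Sunday. The rules make no weekend/holiday allowance, so it remains June 30, 2002.
The final due date is June 30, 2002.

June 30, 2002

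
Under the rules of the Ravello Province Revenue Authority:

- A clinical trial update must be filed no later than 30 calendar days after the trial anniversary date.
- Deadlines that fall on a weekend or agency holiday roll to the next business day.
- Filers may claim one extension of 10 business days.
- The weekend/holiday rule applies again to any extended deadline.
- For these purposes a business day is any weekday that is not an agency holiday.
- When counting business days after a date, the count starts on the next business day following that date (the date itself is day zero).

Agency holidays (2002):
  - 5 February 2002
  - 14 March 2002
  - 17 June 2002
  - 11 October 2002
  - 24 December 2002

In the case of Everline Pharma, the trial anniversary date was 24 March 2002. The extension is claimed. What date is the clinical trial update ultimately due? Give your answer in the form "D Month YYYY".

7 May 2002

30 calendar days after 24 March 2002 is 23 April 2002.
Since 23 April 2002 is a Tuesday and not a holiday, the date is unchanged.
The 10-business-day extension runs from 23 April 2002 to 7 May 2002.
7 May 2002 falls on a Tuesday, which is a business day, so no adjustment is needed.
The final due date is 7 May 2002.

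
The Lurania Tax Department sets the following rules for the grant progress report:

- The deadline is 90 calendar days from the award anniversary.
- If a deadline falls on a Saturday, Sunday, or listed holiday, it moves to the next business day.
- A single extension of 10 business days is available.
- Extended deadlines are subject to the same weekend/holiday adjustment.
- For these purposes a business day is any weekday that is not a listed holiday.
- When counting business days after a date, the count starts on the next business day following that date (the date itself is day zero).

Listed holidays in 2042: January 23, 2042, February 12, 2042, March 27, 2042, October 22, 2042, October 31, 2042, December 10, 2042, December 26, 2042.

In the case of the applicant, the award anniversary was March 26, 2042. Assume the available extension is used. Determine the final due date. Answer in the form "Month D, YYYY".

From March 26, 2042, 90 calendar days later is June 24, 2042.
June 24, 2042 falls on a Tuesday, which is a business day, so no adjustment is needed.
The 10-business-day extension runs from June 24, 2042 to July 8, 2042.
July 8, 2042 is a Tuesday and not a listed holiday, so it stands.
So the filing is due July 8, 2042.

July 8, 2042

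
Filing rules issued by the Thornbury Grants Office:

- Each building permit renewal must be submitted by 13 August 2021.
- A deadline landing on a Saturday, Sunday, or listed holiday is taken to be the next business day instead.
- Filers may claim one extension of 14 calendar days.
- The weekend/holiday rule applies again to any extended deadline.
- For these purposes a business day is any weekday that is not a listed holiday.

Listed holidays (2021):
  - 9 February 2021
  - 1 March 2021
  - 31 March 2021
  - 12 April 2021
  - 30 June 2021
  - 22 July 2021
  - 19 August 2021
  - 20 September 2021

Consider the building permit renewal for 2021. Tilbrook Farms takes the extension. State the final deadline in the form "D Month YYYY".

The statutory due date is 13 August 2021.
13 August 2021 is a Friday and not a listed holiday, so it stands.
With the 14-day extension, 13 August 2021 becomes 27 August 2021.
27 August 2021 falls on a Friday, which is a business day, so no adjustment is needed.
So the filing is due 27 August 2021.

27 August 2021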